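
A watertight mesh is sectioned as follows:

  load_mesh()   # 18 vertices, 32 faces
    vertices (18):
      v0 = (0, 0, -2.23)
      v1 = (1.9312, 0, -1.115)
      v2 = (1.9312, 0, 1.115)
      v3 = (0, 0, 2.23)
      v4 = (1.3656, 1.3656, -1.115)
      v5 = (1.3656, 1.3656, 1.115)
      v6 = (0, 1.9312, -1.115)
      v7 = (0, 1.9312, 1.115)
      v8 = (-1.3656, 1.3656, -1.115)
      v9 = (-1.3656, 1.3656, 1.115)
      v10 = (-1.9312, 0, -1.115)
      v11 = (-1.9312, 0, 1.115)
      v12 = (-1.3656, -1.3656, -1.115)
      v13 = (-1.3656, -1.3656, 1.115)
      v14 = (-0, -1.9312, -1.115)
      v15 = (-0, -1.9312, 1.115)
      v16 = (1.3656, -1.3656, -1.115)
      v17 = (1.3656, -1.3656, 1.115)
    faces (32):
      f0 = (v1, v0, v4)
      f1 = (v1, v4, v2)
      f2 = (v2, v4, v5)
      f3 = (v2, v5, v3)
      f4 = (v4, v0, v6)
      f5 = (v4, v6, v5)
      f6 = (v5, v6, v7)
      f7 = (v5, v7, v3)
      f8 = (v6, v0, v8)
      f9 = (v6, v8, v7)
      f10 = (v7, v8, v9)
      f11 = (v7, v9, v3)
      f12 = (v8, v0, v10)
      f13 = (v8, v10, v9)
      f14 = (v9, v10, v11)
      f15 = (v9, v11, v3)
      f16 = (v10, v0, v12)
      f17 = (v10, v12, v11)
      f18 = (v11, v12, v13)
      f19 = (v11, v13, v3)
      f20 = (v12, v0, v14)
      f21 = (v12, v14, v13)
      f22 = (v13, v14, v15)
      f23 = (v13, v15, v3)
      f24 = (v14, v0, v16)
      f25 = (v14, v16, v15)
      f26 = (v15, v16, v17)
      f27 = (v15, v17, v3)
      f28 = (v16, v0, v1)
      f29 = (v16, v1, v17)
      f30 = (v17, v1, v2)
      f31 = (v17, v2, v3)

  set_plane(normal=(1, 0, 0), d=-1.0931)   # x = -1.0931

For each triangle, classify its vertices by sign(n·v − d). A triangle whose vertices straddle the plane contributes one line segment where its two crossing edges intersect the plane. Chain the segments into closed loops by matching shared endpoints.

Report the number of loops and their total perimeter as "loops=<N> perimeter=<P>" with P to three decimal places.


loops=1 perimeter=10.736

Straddling triangles (12 of 32):
  (v6,v0,v8) [++-] → (-1.0931, 1.0931, -1.33749)–(-1.0931, 1.47846, -1.115)  len=0.4450
  (v6,v8,v7) [+-+] → (-1.0931, 1.47846, -1.115)–(-1.0931, 1.47846, -0.670012)  len=0.4450
  (v7,v8,v9) [+--] → (-1.0931, 1.47846, -0.670012)–(-1.0931, 1.47846, 1.115)  len=1.7850
  (v7,v9,v3) [+-+] → (-1.0931, 1.47846, 1.115)–(-1.0931, 1.0931, 1.33749)  len=0.4450
  (v8,v0,v10) [-+-] → (-1.0931, 1.0931, -1.33749)–(-1.0931, 0, -1.59889)  len=1.1239
  (v9,v11,v3) [--+] → (-1.0931, 0, 1.59889)–(-1.0931, 1.0931, 1.33749)  len=1.1239
  (v10,v0,v12) [-+-] → (-1.0931, 0, -1.59889)–(-1.0931, -1.0931, -1.33749)  len=1.1239
  (v11,v13,v3) [--+] → (-1.0931, -1.0931, 1.33749)–(-1.0931, 0, 1.59889)  len=1.1239
  (v12,v0,v14) [-++] → (-1.0931, -1.0931, -1.33749)–(-1.0931, -1.47846, -1.115)  len=0.4450
  (v12,v14,v13) [-+-] → (-1.0931, -1.47846, -1.115)–(-1.0931, -1.47846, 0.670012)  len=1.7850
  (v13,v14,v15) [-++] → (-1.0931, -1.47846, 0.670012)–(-1.0931, -1.47846, 1.115)  len=0.4450
  (v13,v15,v3) [-++] → (-1.0931, -1.47846, 1.115)–(-1.0931, -1.0931, 1.33749)  len=0.4450

Chained into 1 loop(s):
  loop 1: 12 segments, perimeter = 10.7356
Total perimeter = 10.736


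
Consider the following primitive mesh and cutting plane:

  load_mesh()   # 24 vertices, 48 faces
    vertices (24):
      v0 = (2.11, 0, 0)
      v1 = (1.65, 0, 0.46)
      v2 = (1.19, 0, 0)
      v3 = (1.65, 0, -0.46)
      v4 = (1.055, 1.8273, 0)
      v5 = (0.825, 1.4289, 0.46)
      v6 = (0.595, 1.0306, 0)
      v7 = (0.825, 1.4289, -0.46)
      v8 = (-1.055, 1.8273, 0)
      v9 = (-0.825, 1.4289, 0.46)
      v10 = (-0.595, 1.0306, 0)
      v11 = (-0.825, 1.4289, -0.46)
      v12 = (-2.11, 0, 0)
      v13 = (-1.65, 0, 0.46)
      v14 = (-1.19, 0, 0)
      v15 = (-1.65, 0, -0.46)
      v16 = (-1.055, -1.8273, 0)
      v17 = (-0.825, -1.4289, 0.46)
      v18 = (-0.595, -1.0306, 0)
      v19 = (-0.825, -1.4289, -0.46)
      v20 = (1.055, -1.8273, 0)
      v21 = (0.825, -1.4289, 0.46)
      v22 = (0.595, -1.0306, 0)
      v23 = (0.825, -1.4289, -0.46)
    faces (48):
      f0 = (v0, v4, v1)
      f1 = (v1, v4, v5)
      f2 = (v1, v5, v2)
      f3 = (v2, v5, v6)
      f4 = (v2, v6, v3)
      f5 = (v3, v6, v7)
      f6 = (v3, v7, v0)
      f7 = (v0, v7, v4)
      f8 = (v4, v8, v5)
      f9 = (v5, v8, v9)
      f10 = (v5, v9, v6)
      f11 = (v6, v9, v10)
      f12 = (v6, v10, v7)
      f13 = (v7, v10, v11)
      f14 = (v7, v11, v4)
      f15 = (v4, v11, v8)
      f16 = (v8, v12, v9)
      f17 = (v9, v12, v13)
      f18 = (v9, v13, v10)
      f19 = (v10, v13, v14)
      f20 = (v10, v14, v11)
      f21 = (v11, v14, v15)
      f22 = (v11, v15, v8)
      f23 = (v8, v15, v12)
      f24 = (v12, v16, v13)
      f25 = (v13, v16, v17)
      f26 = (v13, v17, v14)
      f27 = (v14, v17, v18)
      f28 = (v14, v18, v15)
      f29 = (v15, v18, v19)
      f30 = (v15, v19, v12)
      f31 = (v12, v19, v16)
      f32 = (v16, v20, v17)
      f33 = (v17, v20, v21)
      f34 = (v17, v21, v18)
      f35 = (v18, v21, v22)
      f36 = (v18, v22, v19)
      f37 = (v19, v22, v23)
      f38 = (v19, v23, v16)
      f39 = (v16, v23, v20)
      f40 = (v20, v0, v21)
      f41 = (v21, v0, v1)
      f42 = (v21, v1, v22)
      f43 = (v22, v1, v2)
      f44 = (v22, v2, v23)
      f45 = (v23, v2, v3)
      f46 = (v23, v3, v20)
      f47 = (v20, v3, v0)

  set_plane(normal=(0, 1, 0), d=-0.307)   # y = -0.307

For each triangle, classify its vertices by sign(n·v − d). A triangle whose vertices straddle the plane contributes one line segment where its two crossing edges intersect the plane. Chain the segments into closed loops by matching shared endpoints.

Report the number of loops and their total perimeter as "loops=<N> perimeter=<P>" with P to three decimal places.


loops=2 perimeter=5.204

Straddling triangles (16 of 48):
  (v12,v16,v13) [+-+] → (-1.93275, -0.307, 0)–(-1.55004, -0.307, 0.382717)  len=0.5412
  (v13,v16,v17) [+--] → (-1.55004, -0.307, 0.382717)–(-1.47275, -0.307, 0.46)  len=0.1093
  (v13,v17,v14) [+-+] → (-1.47275, -0.307, 0.46)–(-1.11158, -0.307, 0.0988313)  len=0.5108
  (v14,v17,v18) [+--] → (-1.11158, -0.307, 0.0988313)–(-1.01276, -0.307, 0)  len=0.1398
  (v14,v18,v15) [+-+] → (-1.01276, -0.307, 0)–(-1.33573, -0.307, -0.322973)  len=0.4568
  (v15,v18,v19) [+--] → (-1.33573, -0.307, -0.322973)–(-1.47275, -0.307, -0.46)  len=0.1938
  (v15,v19,v12) [+-+] → (-1.47275, -0.307, -0.46)–(-1.83392, -0.307, -0.0988313)  len=0.5108
  (v12,v19,v16) [+--] → (-1.83392, -0.307, -0.0988313)–(-1.93275, -0.307, 0)  len=0.1398
  (v20,v0,v21) [-+-] → (1.93275, -0.307, 0)–(1.83392, -0.307, 0.0988313)  len=0.1398
  (v21,v0,v1) [-++] → (1.83392, -0.307, 0.0988313)–(1.47275, -0.307, 0.46)  len=0.5108
  (v21,v1,v22) [-+-] → (1.47275, -0.307, 0.46)–(1.33573, -0.307, 0.322973)  len=0.1938
  (v22,v1,v2) [-++] → (1.33573, -0.307, 0.322973)–(1.01276, -0.307, 0)  len=0.4568
  (v22,v2,v23) [-+-] → (1.01276, -0.307, 0)–(1.11158, -0.307, -0.0988313)  len=0.1398
  (v23,v2,v3) [-++] → (1.11158, -0.307, -0.0988313)–(1.47275, -0.307, -0.46)  len=0.5108
  (v23,v3,v20) [-+-] → (1.47275, -0.307, -0.46)–(1.55004, -0.307, -0.382717)  len=0.1093
  (v20,v3,v0) [-++] → (1.55004, -0.307, -0.382717)–(1.93275, -0.307, 0)  len=0.5412

Chained into 2 loop(s):
  loop 1: 8 segments, perimeter = 2.6021
  loop 2: 8 segments, perimeter = 2.6021
Total perimeter = 5.204


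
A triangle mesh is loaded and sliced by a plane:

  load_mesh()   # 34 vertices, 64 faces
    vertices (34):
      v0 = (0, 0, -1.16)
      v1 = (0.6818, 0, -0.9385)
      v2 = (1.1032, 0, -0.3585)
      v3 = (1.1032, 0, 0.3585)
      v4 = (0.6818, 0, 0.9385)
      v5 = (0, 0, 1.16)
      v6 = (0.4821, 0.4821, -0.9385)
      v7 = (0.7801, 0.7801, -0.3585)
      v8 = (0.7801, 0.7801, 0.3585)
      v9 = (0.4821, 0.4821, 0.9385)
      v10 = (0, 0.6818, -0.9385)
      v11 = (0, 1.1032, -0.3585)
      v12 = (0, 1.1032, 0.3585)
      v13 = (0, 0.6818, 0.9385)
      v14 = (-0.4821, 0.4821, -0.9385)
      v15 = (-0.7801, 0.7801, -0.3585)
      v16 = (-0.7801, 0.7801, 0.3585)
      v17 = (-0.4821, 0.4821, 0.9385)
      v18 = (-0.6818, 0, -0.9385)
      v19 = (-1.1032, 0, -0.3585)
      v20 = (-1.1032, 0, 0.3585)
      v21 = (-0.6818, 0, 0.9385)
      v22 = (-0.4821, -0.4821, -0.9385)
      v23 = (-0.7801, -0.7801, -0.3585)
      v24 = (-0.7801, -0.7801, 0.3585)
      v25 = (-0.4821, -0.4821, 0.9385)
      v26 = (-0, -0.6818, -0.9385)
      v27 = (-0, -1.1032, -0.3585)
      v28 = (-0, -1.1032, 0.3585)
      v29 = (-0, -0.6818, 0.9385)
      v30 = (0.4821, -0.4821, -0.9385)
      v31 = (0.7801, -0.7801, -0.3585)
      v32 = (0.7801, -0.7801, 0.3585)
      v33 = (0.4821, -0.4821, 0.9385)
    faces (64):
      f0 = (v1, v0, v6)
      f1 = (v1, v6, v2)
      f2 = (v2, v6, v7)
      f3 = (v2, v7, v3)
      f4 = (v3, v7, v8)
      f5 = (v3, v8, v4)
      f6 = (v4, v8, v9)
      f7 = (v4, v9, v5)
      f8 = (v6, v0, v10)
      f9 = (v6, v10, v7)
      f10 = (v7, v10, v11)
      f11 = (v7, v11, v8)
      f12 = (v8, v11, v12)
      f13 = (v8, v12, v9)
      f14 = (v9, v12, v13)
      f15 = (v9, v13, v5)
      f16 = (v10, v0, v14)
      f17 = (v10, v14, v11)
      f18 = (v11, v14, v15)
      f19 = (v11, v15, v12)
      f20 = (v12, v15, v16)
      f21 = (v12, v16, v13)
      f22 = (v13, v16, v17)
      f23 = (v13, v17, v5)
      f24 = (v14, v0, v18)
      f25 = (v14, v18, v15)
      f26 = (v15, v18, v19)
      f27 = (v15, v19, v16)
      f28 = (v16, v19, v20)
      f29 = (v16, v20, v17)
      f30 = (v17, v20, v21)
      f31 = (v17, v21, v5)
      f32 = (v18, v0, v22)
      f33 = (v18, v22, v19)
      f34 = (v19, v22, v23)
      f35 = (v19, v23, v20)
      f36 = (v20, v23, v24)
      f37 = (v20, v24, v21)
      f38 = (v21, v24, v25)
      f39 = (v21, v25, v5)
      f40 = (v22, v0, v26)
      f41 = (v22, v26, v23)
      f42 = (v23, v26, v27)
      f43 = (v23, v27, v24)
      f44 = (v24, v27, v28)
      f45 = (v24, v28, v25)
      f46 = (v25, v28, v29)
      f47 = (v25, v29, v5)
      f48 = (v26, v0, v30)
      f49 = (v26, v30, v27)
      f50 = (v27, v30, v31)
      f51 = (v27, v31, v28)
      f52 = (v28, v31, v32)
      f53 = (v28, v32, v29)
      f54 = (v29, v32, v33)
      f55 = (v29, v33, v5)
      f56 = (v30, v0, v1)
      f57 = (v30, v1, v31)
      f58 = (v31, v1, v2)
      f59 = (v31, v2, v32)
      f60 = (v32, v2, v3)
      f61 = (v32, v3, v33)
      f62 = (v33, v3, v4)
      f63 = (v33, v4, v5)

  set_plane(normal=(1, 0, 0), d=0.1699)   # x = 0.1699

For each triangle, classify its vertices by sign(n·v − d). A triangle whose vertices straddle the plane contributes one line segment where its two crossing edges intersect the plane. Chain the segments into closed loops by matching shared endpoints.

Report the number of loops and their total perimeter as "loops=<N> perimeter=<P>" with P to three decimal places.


loops=1 perimeter=6.844

Straddling triangles (20 of 64):
  (v1,v0,v6) [+-+] → (0.1699, 0, -1.1048)–(0.1699, 0.1699, -1.08194)  len=0.1714
  (v4,v9,v5) [++-] → (0.1699, 0.1699, 1.08194)–(0.1699, 0, 1.1048)  len=0.1714
  (v6,v0,v10) [+--] → (0.1699, 0.1699, -1.08194)–(0.1699, 0.611422, -0.9385)  len=0.4642
  (v6,v10,v7) [+-+] → (0.1699, 0.611422, -0.9385)–(0.1699, 0.703209, -0.81218)  len=0.1561
  (v7,v10,v11) [+--] → (0.1699, 0.703209, -0.81218)–(0.1699, 1.03283, -0.3585)  len=0.5608
  (v7,v11,v8) [+-+] → (0.1699, 1.03283, -0.3585)–(0.1699, 1.03283, -0.202343)  len=0.1562
  (v8,v11,v12) [+--] → (0.1699, 1.03283, -0.202343)–(0.1699, 1.03283, 0.3585)  len=0.5608
  (v8,v12,v9) [+-+] → (0.1699, 1.03283, 0.3585)–(0.1699, 0.884314, 0.562902)  len=0.2527
  (v9,v12,v13) [+--] → (0.1699, 0.884314, 0.562902)–(0.1699, 0.611422, 0.9385)  len=0.4643
  (v9,v13,v5) [+--] → (0.1699, 0.611422, 0.9385)–(0.1699, 0.1699, 1.08194)  len=0.4642
  (v26,v0,v30) [--+] → (0.1699, -0.1699, -1.08194)–(0.1699, -0.611422, -0.9385)  len=0.4642
  (v26,v30,v27) [-+-] → (0.1699, -0.611422, -0.9385)–(0.1699, -0.884314, -0.562902)  len=0.4643
  (v27,v30,v31) [-++] → (0.1699, -0.884314, -0.562902)–(0.1699, -1.03283, -0.3585)  len=0.2527
  (v27,v31,v28) [-+-] → (0.1699, -1.03283, -0.3585)–(0.1699, -1.03283, 0.202343)  len=0.5608
  (v28,v31,v32) [-++] → (0.1699, -1.03283, 0.202343)–(0.1699, -1.03283, 0.3585)  len=0.1562
  (v28,v32,v29) [-+-] → (0.1699, -1.03283, 0.3585)–(0.1699, -0.703209, 0.81218)  len=0.5608
  (v29,v32,v33) [-++] → (0.1699, -0.703209, 0.81218)–(0.1699, -0.611422, 0.9385)  len=0.1561
  (v29,v33,v5) [-+-] → (0.1699, -0.611422, 0.9385)–(0.1699, -0.1699, 1.08194)  len=0.4642
  (v30,v0,v1) [+-+] → (0.1699, -0.1699, -1.08194)–(0.1699, 0, -1.1048)  len=0.1714
  (v33,v4,v5) [++-] → (0.1699, 0, 1.1048)–(0.1699, -0.1699, 1.08194)  len=0.1714

Chained into 1 loop(s):
  loop 1: 20 segments, perimeter = 6.8444
Total perimeter = 6.844


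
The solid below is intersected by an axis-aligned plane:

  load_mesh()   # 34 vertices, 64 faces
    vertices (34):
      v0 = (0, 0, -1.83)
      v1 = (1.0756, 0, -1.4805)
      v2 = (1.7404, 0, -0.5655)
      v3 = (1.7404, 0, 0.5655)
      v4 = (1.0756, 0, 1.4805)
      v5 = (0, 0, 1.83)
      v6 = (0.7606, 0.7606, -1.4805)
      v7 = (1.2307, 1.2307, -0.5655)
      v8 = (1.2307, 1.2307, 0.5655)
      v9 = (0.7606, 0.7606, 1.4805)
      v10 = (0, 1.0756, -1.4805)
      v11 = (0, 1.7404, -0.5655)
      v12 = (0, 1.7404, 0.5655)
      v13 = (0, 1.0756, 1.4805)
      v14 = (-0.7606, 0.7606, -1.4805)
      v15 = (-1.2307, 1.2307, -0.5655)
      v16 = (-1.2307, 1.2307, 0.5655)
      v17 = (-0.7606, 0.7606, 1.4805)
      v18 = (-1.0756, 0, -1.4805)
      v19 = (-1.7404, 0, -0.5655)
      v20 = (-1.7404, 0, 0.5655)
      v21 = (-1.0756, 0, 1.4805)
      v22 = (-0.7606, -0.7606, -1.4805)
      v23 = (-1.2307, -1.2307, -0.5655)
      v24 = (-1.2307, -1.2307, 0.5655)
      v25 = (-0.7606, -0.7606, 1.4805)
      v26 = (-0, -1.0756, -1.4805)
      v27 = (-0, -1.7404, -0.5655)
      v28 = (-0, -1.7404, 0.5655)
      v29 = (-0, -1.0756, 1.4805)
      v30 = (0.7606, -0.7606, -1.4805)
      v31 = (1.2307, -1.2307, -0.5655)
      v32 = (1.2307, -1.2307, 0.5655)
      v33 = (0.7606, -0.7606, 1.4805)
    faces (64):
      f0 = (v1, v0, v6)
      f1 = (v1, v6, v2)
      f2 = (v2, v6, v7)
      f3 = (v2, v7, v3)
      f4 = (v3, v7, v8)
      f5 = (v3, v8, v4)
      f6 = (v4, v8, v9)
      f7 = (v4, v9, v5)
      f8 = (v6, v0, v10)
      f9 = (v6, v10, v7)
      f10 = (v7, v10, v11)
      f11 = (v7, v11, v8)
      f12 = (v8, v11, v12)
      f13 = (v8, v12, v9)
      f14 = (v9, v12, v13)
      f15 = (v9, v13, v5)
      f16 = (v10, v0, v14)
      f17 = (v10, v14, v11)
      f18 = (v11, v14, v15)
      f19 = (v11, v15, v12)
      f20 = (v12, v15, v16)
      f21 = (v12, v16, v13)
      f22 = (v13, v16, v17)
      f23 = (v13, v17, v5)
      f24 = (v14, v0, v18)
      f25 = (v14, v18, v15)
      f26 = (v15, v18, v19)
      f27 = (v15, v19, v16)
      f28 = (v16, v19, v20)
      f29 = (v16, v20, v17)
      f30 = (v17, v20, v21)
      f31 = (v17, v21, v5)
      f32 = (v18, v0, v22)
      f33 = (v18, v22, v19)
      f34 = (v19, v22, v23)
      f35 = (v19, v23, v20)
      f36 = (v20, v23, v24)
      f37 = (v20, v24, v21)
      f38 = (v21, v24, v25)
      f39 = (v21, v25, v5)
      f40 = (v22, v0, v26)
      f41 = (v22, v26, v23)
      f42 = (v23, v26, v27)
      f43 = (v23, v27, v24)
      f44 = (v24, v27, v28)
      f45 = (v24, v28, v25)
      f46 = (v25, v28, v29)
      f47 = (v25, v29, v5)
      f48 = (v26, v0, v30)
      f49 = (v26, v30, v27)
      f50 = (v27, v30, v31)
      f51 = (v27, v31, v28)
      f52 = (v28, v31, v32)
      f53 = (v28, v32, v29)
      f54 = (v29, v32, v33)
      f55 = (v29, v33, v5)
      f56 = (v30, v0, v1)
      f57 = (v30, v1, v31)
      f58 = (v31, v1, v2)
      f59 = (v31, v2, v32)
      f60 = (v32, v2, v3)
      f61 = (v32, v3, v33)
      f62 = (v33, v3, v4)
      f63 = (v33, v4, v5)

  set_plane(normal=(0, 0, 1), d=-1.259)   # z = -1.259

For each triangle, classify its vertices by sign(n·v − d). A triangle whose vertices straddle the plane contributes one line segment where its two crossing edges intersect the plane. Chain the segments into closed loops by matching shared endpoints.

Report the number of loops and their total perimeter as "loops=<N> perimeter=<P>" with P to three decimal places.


loops=1 perimeter=7.571

Straddling triangles (16 of 64):
  (v1,v6,v2) [--+] → (0.997787, 0.576477, -1.259)–(1.23653, 0, -1.259)  len=0.6240
  (v2,v6,v7) [+-+] → (0.997787, 0.576477, -1.259)–(0.8744, 0.8744, -1.259)  len=0.3225
  (v6,v10,v7) [--+] → (0.297924, 1.11315, -1.259)–(0.8744, 0.8744, -1.259)  len=0.6240
  (v7,v10,v11) [+-+] → (0.297924, 1.11315, -1.259)–(0, 1.23653, -1.259)  len=0.3225
  (v10,v14,v11) [--+] → (-0.576477, 0.997787, -1.259)–(0, 1.23653, -1.259)  len=0.6240
  (v11,v14,v15) [+-+] → (-0.576477, 0.997787, -1.259)–(-0.8744, 0.8744, -1.259)  len=0.3225
  (v14,v18,v15) [--+] → (-1.11315, 0.297924, -1.259)–(-0.8744, 0.8744, -1.259)  len=0.6240
  (v15,v18,v19) [+-+] → (-1.11315, 0.297924, -1.259)–(-1.23653, 0, -1.259)  len=0.3225
  (v18,v22,v19) [--+] → (-0.997787, -0.576477, -1.259)–(-1.23653, 0, -1.259)  len=0.6240
  (v19,v22,v23) [+-+] → (-0.997787, -0.576477, -1.259)–(-0.8744, -0.8744, -1.259)  len=0.3225
  (v22,v26,v23) [--+] → (-0.297924, -1.11315, -1.259)–(-0.8744, -0.8744, -1.259)  len=0.6240
  (v23,v26,v27) [+-+] → (-0.297924, -1.11315, -1.259)–(0, -1.23653, -1.259)  len=0.3225
  (v26,v30,v27) [--+] → (0.576477, -0.997787, -1.259)–(0, -1.23653, -1.259)  len=0.6240
  (v27,v30,v31) [+-+] → (0.576477, -0.997787, -1.259)–(0.8744, -0.8744, -1.259)  len=0.3225
  (v30,v1,v31) [--+] → (1.11315, -0.297924, -1.259)–(0.8744, -0.8744, -1.259)  len=0.6240
  (v31,v1,v2) [+-+] → (1.11315, -0.297924, -1.259)–(1.23653, 0, -1.259)  len=0.3225

Chained into 1 loop(s):
  loop 1: 16 segments, perimeter = 7.5714
Total perimeter = 7.571


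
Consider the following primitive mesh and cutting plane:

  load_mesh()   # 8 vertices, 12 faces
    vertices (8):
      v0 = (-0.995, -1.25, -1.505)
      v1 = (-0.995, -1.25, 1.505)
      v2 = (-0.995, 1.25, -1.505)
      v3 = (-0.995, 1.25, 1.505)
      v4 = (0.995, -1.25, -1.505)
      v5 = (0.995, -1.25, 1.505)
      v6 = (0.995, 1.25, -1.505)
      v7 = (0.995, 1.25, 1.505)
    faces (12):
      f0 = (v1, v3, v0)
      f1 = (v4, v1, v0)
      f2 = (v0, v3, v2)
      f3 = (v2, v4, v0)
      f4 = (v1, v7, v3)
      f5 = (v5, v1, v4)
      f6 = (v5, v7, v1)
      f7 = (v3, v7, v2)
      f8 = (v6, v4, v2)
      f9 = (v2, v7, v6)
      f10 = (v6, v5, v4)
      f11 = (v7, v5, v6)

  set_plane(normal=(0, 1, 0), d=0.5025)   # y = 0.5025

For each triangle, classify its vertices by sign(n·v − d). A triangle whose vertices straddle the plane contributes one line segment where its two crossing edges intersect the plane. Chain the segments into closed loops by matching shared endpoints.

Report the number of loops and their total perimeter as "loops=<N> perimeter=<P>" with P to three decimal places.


loops=1 perimeter=10.000

Straddling triangles (8 of 12):
  (v1,v3,v0) [-+-] → (-0.995, 0.5025, 1.505)–(-0.995, 0.5025, 0.60501)  len=0.9000
  (v0,v3,v2) [-++] → (-0.995, 0.5025, 0.60501)–(-0.995, 0.5025, -1.505)  len=2.1100
  (v2,v4,v0) [+--] → (-0.39999, 0.5025, -1.505)–(-0.995, 0.5025, -1.505)  len=0.5950
  (v1,v7,v3) [-++] → (0.39999, 0.5025, 1.505)–(-0.995, 0.5025, 1.505)  len=1.3950
  (v5,v7,v1) [-+-] → (0.995, 0.5025, 1.505)–(0.39999, 0.5025, 1.505)  len=0.5950
  (v6,v4,v2) [+-+] → (0.995, 0.5025, -1.505)–(-0.39999, 0.5025, -1.505)  len=1.3950
  (v6,v5,v4) [+--] → (0.995, 0.5025, -0.60501)–(0.995, 0.5025, -1.505)  len=0.9000
  (v7,v5,v6) [+-+] → (0.995, 0.5025, 1.505)–(0.995, 0.5025, -0.60501)  len=2.1100

Chained into 1 loop(s):
  loop 1: 8 segments, perimeter = 10.0000
Total perimeter = 10.000


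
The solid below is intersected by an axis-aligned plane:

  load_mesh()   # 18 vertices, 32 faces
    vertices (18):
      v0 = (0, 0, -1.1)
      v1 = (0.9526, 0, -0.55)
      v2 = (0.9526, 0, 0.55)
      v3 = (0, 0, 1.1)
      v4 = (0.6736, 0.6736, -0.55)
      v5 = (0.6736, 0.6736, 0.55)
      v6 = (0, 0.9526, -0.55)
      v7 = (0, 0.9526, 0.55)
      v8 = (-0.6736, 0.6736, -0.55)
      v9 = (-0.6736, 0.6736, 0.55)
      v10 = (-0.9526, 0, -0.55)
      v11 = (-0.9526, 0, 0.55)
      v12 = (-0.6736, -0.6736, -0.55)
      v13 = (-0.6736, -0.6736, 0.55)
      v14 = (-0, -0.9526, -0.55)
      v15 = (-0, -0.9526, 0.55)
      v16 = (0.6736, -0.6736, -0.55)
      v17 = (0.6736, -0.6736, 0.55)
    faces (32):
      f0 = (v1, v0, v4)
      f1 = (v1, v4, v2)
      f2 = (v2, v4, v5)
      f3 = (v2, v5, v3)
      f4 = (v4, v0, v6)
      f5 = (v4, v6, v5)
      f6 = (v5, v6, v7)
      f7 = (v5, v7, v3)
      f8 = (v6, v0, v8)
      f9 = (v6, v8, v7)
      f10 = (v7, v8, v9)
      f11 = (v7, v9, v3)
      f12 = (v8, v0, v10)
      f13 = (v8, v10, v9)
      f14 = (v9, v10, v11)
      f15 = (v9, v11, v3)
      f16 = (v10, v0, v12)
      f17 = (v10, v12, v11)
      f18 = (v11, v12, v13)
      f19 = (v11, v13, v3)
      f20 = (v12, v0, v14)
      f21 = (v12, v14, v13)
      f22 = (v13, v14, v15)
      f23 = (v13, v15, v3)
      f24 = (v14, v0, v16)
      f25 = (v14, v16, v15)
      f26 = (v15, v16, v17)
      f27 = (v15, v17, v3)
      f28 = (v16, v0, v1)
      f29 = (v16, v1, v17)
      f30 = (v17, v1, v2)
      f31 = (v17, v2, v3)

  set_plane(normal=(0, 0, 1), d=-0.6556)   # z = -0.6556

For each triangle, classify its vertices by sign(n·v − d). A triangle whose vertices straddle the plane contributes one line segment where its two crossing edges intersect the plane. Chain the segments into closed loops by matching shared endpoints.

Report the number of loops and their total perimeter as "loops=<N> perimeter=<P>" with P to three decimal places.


Straddling triangles (8 of 32):
  (v1,v0,v4) [+-+] → (0.769701, 0, -0.6556)–(0.544269, 0.544269, -0.6556)  len=0.5891
  (v4,v0,v6) [+-+] → (0.544269, 0.544269, -0.6556)–(0, 0.769701, -0.6556)  len=0.5891
  (v6,v0,v8) [+-+] → (0, 0.769701, -0.6556)–(-0.544269, 0.544269, -0.6556)  len=0.5891
  (v8,v0,v10) [+-+] → (-0.544269, 0.544269, -0.6556)–(-0.769701, 0, -0.6556)  len=0.5891
  (v10,v0,v12) [+-+] → (-0.769701, 0, -0.6556)–(-0.544269, -0.544269, -0.6556)  len=0.5891
  (v12,v0,v14) [+-+] → (-0.544269, -0.544269, -0.6556)–(0, -0.769701, -0.6556)  len=0.5891
  (v14,v0,v16) [+-+] → (0, -0.769701, -0.6556)–(0.544269, -0.544269, -0.6556)  len=0.5891
  (v16,v0,v1) [+-+] → (0.544269, -0.544269, -0.6556)–(0.769701, 0, -0.6556)  len=0.5891

Chained into 1 loop(s):
  loop 1: 8 segments, perimeter = 4.7129
Total perimeter = 4.713

loops=1 perimeter=4.713


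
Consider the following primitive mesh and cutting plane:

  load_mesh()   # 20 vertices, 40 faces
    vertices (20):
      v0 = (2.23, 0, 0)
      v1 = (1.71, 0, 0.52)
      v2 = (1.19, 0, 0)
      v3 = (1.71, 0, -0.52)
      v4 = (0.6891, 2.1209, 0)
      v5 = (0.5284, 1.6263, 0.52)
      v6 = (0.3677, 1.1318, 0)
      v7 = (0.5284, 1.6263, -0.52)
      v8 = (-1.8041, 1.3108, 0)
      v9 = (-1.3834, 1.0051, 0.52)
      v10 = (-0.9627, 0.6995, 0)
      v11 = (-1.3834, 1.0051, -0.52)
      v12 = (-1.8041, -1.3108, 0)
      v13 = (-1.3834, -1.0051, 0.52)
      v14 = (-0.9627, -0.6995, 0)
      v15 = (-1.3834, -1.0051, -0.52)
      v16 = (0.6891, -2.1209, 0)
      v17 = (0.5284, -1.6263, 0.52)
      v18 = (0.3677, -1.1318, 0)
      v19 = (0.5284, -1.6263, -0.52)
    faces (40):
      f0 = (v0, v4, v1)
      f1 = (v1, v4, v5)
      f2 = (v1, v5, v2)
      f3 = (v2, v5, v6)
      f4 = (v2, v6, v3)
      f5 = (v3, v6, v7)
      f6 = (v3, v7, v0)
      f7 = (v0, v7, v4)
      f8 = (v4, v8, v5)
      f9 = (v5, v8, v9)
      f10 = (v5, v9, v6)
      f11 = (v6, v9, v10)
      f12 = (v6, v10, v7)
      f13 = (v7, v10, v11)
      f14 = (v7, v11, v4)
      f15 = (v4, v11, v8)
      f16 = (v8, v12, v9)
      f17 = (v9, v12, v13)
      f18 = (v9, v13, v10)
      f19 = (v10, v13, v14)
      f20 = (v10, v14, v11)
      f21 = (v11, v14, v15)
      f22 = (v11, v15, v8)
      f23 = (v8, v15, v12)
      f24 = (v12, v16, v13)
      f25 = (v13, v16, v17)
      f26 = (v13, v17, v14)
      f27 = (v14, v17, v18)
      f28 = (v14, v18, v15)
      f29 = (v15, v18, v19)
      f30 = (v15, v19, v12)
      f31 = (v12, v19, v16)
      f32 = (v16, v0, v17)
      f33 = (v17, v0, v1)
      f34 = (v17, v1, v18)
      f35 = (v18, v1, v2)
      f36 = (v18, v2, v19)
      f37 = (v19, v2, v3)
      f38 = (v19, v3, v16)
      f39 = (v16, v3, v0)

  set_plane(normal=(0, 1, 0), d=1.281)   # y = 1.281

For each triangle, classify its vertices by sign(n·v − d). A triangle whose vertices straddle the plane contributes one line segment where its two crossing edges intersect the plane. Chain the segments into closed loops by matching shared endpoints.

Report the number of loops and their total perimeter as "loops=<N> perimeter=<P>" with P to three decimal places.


Straddling triangles (16 of 40):
  (v0,v4,v1) [-+-] → (1.29931, 1.281, 0)–(1.09339, 1.281, 0.205926)  len=0.2912
  (v1,v4,v5) [-++] → (1.09339, 1.281, 0.205926)–(0.77928, 1.281, 0.52)  len=0.4442
  (v1,v5,v2) [-+-] → (0.77928, 1.281, 0.52)–(0.668873, 1.281, 0.409592)  len=0.1561
  (v2,v5,v6) [-+-] → (0.668873, 1.281, 0.409592)–(0.416186, 1.281, 0.156894)  len=0.3574
  (v3,v6,v7) [--+] → (0.416186, 1.281, -0.156894)–(0.77928, 1.281, -0.52)  len=0.5135
  (v3,v7,v0) [-+-] → (0.77928, 1.281, -0.52)–(0.889688, 1.281, -0.409592)  len=0.1561
  (v0,v7,v4) [-++] → (0.889688, 1.281, -0.409592)–(1.29931, 1.281, 0)  len=0.5793
  (v5,v8,v9) [++-] → (-1.76309, 1.281, 0.0506902)–(-0.534292, 1.281, 0.52)  len=1.3154
  (v5,v9,v6) [+--] → (-0.534292, 1.281, 0.52)–(0.416186, 1.281, 0.156894)  len=1.0175
  (v6,v10,v7) [--+] → (-0.0271425, 1.281, -0.326262)–(0.416186, 1.281, -0.156894)  len=0.4746
  (v7,v10,v11) [+--] → (-0.0271425, 1.281, -0.326262)–(-0.534292, 1.281, -0.52)  len=0.5429
  (v7,v11,v4) [+-+] → (-0.534292, 1.281, -0.52)–(-0.87094, 1.281, -0.391421)  len=0.3604
  (v4,v11,v8) [+-+] → (-0.87094, 1.281, -0.391421)–(-1.76309, 1.281, -0.0506902)  len=0.9550
  (v8,v12,v9) [+--] → (-1.8041, 1.281, 0)–(-1.76309, 1.281, 0.0506902)  len=0.0652
  (v11,v15,v8) [--+] → (-1.79869, 1.281, -0.00669114)–(-1.76309, 1.281, -0.0506902)  len=0.0566
  (v8,v15,v12) [+--] → (-1.79869, 1.281, -0.00669114)–(-1.8041, 1.281, 0)  len=0.0086

Chained into 1 loop(s):
  loop 1: 16 segments, perimeter = 7.2939
Total perimeter = 7.294

loops=1 perimeter=7.294


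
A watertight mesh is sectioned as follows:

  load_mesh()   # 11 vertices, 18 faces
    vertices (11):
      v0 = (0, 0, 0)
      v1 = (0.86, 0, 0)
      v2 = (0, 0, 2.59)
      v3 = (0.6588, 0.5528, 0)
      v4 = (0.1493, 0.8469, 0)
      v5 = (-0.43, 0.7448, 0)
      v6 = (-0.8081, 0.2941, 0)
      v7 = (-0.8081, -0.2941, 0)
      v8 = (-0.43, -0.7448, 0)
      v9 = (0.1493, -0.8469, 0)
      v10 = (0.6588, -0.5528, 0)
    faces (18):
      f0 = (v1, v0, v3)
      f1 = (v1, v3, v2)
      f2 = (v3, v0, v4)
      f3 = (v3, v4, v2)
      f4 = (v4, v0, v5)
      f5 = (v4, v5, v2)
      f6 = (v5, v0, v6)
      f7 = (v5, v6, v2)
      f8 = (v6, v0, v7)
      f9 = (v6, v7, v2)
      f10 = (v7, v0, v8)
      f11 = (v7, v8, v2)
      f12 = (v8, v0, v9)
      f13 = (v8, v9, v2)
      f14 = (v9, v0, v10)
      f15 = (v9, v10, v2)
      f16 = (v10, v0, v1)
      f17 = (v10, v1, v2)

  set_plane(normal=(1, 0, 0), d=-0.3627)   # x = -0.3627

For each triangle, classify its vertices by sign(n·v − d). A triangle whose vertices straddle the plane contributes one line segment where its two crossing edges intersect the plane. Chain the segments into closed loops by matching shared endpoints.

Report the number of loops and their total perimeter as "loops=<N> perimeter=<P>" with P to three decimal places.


loops=1 perimeter=4.900

Straddling triangles (10 of 18):
  (v4,v0,v5) [++-] → (-0.3627, 0.62823, 0)–(-0.3627, 0.756661, 0)  len=0.1284
  (v4,v5,v2) [+-+] → (-0.3627, 0.756661, 0)–(-0.3627, 0.62823, 0.405365)  len=0.4252
  (v5,v0,v6) [-+-] → (-0.3627, 0.62823, 0)–(-0.3627, 0.132001, 0)  len=0.4962
  (v5,v6,v2) [--+] → (-0.3627, 0.132001, 1.42753)–(-0.3627, 0.62823, 0.405365)  len=1.1362
  (v6,v0,v7) [-+-] → (-0.3627, 0.132001, 0)–(-0.3627, -0.132001, 0)  len=0.2640
  (v6,v7,v2) [--+] → (-0.3627, -0.132001, 1.42753)–(-0.3627, 0.132001, 1.42753)  len=0.2640
  (v7,v0,v8) [-+-] → (-0.3627, -0.132001, 0)–(-0.3627, -0.62823, 0)  len=0.4962
  (v7,v8,v2) [--+] → (-0.3627, -0.62823, 0.405365)–(-0.3627, -0.132001, 1.42753)  len=1.1362
  (v8,v0,v9) [-++] → (-0.3627, -0.62823, 0)–(-0.3627, -0.756661, 0)  len=0.1284
  (v8,v9,v2) [-++] → (-0.3627, -0.756661, 0)–(-0.3627, -0.62823, 0.405365)  len=0.4252

Chained into 1 loop(s):
  loop 1: 10 segments, perimeter = 4.9003
Total perimeter = 4.900


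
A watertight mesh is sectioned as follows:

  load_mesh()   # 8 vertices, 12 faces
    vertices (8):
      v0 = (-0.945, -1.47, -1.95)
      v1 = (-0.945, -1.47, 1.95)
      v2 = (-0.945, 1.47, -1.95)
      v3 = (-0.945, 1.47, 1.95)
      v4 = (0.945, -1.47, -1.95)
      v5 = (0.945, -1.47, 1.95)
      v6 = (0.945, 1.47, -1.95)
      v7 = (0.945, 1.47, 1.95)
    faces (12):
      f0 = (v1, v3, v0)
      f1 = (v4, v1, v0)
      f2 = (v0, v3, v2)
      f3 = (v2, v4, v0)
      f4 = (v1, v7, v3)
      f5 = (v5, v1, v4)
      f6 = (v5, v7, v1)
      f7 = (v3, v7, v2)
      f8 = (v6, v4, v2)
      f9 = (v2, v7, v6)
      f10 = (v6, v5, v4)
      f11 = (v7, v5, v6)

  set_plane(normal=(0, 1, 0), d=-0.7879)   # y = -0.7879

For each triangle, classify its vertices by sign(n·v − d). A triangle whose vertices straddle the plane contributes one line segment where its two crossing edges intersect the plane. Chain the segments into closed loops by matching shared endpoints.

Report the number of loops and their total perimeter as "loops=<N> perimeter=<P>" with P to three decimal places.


loops=1 perimeter=11.580

Straddling triangles (8 of 12):
  (v1,v3,v0) [-+-] → (-0.945, -0.7879, 1.95)–(-0.945, -0.7879, -1.04517)  len=2.9952
  (v0,v3,v2) [-++] → (-0.945, -0.7879, -1.04517)–(-0.945, -0.7879, -1.95)  len=0.9048
  (v2,v4,v0) [+--] → (0.506507, -0.7879, -1.95)–(-0.945, -0.7879, -1.95)  len=1.4515
  (v1,v7,v3) [-++] → (-0.506507, -0.7879, 1.95)–(-0.945, -0.7879, 1.95)  len=0.4385
  (v5,v7,v1) [-+-] → (0.945, -0.7879, 1.95)–(-0.506507, -0.7879, 1.95)  len=1.4515
  (v6,v4,v2) [+-+] → (0.945, -0.7879, -1.95)–(0.506507, -0.7879, -1.95)  len=0.4385
  (v6,v5,v4) [+--] → (0.945, -0.7879, 1.04517)–(0.945, -0.7879, -1.95)  len=2.9952
  (v7,v5,v6) [+-+] → (0.945, -0.7879, 1.95)–(0.945, -0.7879, 1.04517)  len=0.9048

Chained into 1 loop(s):
  loop 1: 8 segments, perimeter = 11.5800
Total perimeter = 11.580


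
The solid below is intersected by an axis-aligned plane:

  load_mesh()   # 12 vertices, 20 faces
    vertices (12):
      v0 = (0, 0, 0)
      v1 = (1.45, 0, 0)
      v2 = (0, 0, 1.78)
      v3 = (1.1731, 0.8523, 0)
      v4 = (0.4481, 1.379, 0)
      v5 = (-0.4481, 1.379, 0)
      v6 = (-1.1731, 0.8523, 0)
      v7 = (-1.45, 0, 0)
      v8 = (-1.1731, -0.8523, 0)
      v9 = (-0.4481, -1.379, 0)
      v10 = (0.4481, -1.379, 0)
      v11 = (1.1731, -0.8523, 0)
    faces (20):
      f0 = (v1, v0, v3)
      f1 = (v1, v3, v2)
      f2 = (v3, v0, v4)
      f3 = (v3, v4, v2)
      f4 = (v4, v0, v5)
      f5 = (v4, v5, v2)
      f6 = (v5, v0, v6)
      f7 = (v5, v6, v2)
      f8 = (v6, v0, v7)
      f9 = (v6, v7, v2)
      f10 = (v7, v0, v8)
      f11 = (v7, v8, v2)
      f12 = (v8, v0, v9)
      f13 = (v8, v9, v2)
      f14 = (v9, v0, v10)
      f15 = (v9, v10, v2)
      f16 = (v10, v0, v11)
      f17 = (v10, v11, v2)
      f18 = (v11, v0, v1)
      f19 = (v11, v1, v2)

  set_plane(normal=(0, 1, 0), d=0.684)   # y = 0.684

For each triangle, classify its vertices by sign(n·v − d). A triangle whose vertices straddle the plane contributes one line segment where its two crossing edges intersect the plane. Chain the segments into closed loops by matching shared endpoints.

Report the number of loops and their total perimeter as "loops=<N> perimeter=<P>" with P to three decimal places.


Straddling triangles (10 of 20):
  (v1,v0,v3) [--+] → (0.941453, 0.684, 0)–(1.22778, 0.684, 0)  len=0.2863
  (v1,v3,v2) [-+-] → (1.22778, 0.684, 0)–(0.941453, 0.684, 0.351489)  len=0.4534
  (v3,v0,v4) [+-+] → (0.941453, 0.684, 0)–(0.222263, 0.684, 0)  len=0.7192
  (v3,v4,v2) [++-] → (0.222263, 0.684, 0.897099)–(0.941453, 0.684, 0.351489)  len=0.9027
  (v4,v0,v5) [+-+] → (0.222263, 0.684, 0)–(-0.222263, 0.684, 0)  len=0.4445
  (v4,v5,v2) [++-] → (-0.222263, 0.684, 0.897099)–(0.222263, 0.684, 0.897099)  len=0.4445
  (v5,v0,v6) [+-+] → (-0.222263, 0.684, 0)–(-0.941453, 0.684, 0)  len=0.7192
  (v5,v6,v2) [++-] → (-0.941453, 0.684, 0.351489)–(-0.222263, 0.684, 0.897099)  len=0.9027
  (v6,v0,v7) [+--] → (-0.941453, 0.684, 0)–(-1.22778, 0.684, 0)  len=0.2863
  (v6,v7,v2) [+--] → (-1.22778, 0.684, 0)–(-0.941453, 0.684, 0.351489)  len=0.4534

Chained into 1 loop(s):
  loop 1: 10 segments, perimeter = 5.6122
Total perimeter = 5.612

loops=1 perimeter=5.612


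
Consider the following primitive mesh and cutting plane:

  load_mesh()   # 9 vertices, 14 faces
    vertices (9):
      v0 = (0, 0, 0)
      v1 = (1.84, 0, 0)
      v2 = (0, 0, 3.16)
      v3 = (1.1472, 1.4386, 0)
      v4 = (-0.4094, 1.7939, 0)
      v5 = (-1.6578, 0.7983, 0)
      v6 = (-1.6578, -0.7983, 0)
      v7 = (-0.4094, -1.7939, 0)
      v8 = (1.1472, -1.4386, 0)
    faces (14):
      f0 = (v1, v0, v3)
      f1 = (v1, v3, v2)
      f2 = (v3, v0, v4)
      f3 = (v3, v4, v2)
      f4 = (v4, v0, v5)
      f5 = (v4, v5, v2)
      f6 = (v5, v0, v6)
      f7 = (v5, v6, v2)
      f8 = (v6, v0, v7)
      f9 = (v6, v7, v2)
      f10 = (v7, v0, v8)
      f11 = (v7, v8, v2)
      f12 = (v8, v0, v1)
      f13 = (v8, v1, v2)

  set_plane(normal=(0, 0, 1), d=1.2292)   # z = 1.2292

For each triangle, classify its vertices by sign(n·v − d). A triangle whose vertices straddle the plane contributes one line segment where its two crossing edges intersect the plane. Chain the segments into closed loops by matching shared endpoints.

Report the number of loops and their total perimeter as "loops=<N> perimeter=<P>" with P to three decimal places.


Straddling triangles (7 of 14):
  (v1,v3,v2) [--+] → (0.700954, 0.879003, 1.2292)–(1.12426, 0, 1.2292)  len=0.9756
  (v3,v4,v2) [--+] → (-0.250149, 1.0961, 1.2292)–(0.700954, 0.879003, 1.2292)  len=0.9756
  (v4,v5,v2) [--+] → (-1.01294, 0.487771, 1.2292)–(-0.250149, 1.0961, 1.2292)  len=0.9757
  (v5,v6,v2) [--+] → (-1.01294, -0.487771, 1.2292)–(-1.01294, 0.487771, 1.2292)  len=0.9755
  (v6,v7,v2) [--+] → (-0.250149, -1.0961, 1.2292)–(-1.01294, -0.487771, 1.2292)  len=0.9757
  (v7,v8,v2) [--+] → (0.700954, -0.879003, 1.2292)–(-0.250149, -1.0961, 1.2292)  len=0.9756
  (v8,v1,v2) [--+] → (1.12426, 0, 1.2292)–(0.700954, -0.879003, 1.2292)  len=0.9756

Chained into 1 loop(s):
  loop 1: 7 segments, perimeter = 6.8292
Total perimeter = 6.829

loops=1 perimeter=6.829


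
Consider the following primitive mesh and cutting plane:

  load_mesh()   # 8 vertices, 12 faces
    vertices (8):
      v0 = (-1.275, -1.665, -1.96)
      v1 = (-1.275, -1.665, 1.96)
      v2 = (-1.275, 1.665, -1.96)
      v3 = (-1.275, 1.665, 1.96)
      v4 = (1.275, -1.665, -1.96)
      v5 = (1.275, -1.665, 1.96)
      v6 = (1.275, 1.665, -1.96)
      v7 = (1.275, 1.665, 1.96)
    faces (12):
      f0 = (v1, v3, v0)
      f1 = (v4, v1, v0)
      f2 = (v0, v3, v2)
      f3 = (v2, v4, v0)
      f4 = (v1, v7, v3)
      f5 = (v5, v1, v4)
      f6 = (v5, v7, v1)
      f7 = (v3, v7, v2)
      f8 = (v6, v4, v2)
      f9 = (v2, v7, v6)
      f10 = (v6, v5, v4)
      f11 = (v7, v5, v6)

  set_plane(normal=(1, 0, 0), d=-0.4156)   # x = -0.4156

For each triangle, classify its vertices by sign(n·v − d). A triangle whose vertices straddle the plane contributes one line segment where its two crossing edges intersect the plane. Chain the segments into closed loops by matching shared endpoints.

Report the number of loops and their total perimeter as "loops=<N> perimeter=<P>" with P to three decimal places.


loops=1 perimeter=14.500

Straddling triangles (8 of 12):
  (v4,v1,v0) [+--] → (-0.4156, -1.665, 0.638883)–(-0.4156, -1.665, -1.96)  len=2.5989
  (v2,v4,v0) [-+-] → (-0.4156, 0.542725, -1.96)–(-0.4156, -1.665, -1.96)  len=2.2077
  (v1,v7,v3) [-+-] → (-0.4156, -0.542725, 1.96)–(-0.4156, 1.665, 1.96)  len=2.2077
  (v5,v1,v4) [+-+] → (-0.4156, -1.665, 1.96)–(-0.4156, -1.665, 0.638883)  len=1.3211
  (v5,v7,v1) [++-] → (-0.4156, -0.542725, 1.96)–(-0.4156, -1.665, 1.96)  len=1.1223
  (v3,v7,v2) [-+-] → (-0.4156, 1.665, 1.96)–(-0.4156, 1.665, -0.638883)  len=2.5989
  (v6,v4,v2) [++-] → (-0.4156, 0.542725, -1.96)–(-0.4156, 1.665, -1.96)  len=1.1223
  (v2,v7,v6) [-++] → (-0.4156, 1.665, -0.638883)–(-0.4156, 1.665, -1.96)  len=1.3211

Chained into 1 loop(s):
  loop 1: 8 segments, perimeter = 14.5000
Total perimeter = 14.500


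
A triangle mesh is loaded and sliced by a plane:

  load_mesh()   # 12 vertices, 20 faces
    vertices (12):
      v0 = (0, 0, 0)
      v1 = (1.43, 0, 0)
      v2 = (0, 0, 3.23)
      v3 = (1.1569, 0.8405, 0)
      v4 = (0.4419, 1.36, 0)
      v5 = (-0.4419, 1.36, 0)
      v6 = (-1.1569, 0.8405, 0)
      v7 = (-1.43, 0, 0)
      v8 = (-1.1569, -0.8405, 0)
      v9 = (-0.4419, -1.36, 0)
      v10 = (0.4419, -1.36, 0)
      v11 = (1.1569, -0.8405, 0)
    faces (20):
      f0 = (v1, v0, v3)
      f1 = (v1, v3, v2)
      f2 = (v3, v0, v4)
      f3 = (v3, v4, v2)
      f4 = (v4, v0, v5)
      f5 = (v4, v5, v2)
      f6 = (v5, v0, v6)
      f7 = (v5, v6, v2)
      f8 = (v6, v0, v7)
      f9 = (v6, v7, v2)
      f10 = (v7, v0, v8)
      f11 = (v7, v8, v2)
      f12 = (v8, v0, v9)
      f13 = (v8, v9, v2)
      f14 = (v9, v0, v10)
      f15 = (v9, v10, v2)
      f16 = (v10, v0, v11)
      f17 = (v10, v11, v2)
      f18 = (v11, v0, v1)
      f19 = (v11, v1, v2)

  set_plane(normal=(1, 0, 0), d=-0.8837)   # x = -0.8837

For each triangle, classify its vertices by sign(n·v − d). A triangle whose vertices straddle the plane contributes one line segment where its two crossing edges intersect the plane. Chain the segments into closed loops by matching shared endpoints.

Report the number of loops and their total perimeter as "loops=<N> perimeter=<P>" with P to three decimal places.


Straddling triangles (8 of 20):
  (v5,v0,v6) [++-] → (-0.8837, 0.642017, 0)–(-0.8837, 1.039, 0)  len=0.3970
  (v5,v6,v2) [+-+] → (-0.8837, 1.039, 0)–(-0.8837, 0.642017, 0.762759)  len=0.8599
  (v6,v0,v7) [-+-] → (-0.8837, 0.642017, 0)–(-0.8837, 0, 0)  len=0.6420
  (v6,v7,v2) [--+] → (-0.8837, 0, 1.23395)–(-0.8837, 0.642017, 0.762759)  len=0.7964
  (v7,v0,v8) [-+-] → (-0.8837, 0, 0)–(-0.8837, -0.642017, 0)  len=0.6420
  (v7,v8,v2) [--+] → (-0.8837, -0.642017, 0.762759)–(-0.8837, 0, 1.23395)  len=0.7964
  (v8,v0,v9) [-++] → (-0.8837, -0.642017, 0)–(-0.8837, -1.039, 0)  len=0.3970
  (v8,v9,v2) [-++] → (-0.8837, -1.039, 0)–(-0.8837, -0.642017, 0.762759)  len=0.8599

Chained into 1 loop(s):
  loop 1: 8 segments, perimeter = 5.3905
Total perimeter = 5.391

loops=1 perimeter=5.391


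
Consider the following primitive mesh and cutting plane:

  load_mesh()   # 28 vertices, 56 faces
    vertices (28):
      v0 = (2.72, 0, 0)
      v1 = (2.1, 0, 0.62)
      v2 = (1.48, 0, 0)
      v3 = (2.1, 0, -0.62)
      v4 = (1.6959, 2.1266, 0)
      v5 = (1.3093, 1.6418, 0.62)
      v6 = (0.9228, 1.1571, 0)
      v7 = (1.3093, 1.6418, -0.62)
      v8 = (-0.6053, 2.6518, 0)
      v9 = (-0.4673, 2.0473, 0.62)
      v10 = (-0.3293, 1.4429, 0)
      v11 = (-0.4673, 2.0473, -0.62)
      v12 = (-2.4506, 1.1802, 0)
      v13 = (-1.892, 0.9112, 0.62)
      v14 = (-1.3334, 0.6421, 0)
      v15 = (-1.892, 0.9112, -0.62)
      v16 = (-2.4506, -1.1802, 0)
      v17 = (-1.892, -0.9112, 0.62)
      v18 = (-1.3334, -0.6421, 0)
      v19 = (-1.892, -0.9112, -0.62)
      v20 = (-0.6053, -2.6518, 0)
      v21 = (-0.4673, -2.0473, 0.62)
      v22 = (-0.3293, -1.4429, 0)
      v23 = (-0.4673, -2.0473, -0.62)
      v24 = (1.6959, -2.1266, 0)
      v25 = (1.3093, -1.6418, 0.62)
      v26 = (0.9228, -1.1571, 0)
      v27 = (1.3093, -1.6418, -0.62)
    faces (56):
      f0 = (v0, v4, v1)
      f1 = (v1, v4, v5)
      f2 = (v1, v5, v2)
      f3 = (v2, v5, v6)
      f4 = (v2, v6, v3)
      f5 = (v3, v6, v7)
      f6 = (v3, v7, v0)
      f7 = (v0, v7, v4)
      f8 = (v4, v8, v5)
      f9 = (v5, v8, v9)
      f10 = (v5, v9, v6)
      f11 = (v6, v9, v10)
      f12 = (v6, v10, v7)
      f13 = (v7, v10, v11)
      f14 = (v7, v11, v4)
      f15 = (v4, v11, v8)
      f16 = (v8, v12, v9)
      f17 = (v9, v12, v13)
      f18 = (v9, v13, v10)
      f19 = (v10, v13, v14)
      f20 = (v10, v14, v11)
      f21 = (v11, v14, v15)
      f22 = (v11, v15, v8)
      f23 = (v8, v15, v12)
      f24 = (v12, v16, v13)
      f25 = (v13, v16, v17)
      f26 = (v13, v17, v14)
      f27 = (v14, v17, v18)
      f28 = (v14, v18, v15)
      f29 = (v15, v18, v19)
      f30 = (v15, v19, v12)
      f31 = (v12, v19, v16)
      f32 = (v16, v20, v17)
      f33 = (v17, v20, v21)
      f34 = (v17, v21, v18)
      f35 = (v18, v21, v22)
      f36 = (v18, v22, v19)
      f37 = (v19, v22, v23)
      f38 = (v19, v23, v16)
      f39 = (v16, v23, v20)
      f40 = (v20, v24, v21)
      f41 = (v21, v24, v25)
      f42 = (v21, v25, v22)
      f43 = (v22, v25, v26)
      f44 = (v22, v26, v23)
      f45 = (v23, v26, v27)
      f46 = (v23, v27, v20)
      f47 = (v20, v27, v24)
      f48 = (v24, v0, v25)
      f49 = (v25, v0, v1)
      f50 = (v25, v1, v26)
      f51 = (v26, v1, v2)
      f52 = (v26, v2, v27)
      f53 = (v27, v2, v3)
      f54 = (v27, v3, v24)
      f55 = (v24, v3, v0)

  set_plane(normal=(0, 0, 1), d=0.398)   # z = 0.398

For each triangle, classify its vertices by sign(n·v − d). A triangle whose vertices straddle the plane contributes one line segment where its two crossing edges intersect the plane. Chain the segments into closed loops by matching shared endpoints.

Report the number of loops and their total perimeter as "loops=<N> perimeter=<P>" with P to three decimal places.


loops=2 perimeter=25.512

Straddling triangles (28 of 56):
  (v0,v4,v1) [--+] → (1.95531, 0.76146, 0.398)–(2.322, 0, 0.398)  len=0.8452
  (v1,v4,v5) [+-+] → (1.95531, 0.76146, 0.398)–(1.44773, 1.81539, 0.398)  len=1.1698
  (v1,v5,v2) [++-] → (1.37042, 1.05393, 0.398)–(1.878, 0, 0.398)  len=1.1698
  (v2,v5,v6) [-+-] → (1.37042, 1.05393, 0.398)–(1.17091, 1.46825, 0.398)  len=0.4599
  (v4,v8,v5) [--+] → (0.62375, 2.00345, 0.398)–(1.44773, 1.81539, 0.398)  len=0.8452
  (v5,v8,v9) [+-+] → (0.62375, 2.00345, 0.398)–(-0.516713, 2.26375, 0.398)  len=1.1698
  (v5,v9,v6) [++-] → (0.0304455, 1.72855, 0.398)–(1.17091, 1.46825, 0.398)  len=1.1698
  (v6,v9,v10) [-+-] → (0.0304455, 1.72855, 0.398)–(-0.417887, 1.83089, 0.398)  len=0.4599
  (v8,v12,v9) [--+] → (-1.17745, 1.73682, 0.398)–(-0.516713, 2.26375, 0.398)  len=0.8451
  (v9,v12,v13) [+-+] → (-1.17745, 1.73682, 0.398)–(-2.09201, 1.00752, 0.398)  len=1.1697
  (v9,v13,v10) [++-] → (-1.33245, 1.10158, 0.398)–(-0.417887, 1.83089, 0.398)  len=1.1697
  (v10,v13,v14) [-+-] → (-1.33245, 1.10158, 0.398)–(-1.69199, 0.814845, 0.398)  len=0.4599
  (v12,v16,v13) [--+] → (-2.09201, 0.162344, 0.398)–(-2.09201, 1.00752, 0.398)  len=0.8452
  (v13,v16,v17) [+-+] → (-2.09201, 0.162344, 0.398)–(-2.09201, -1.00752, 0.398)  len=1.1699
  (v13,v17,v14) [++-] → (-1.69199, -0.355018, 0.398)–(-1.69199, 0.814845, 0.398)  len=1.1699
  (v14,v17,v18) [-+-] → (-1.69199, -0.355018, 0.398)–(-1.69199, -0.814845, 0.398)  len=0.4598
  (v16,v20,v17) [--+] → (-1.43128, -1.53445, 0.398)–(-2.09201, -1.00752, 0.398)  len=0.8451
  (v17,v20,v21) [+-+] → (-1.43128, -1.53445, 0.398)–(-0.516713, -2.26375, 0.398)  len=1.1697
  (v17,v21,v18) [++-] → (-0.77742, -1.54415, 0.398)–(-1.69199, -0.814845, 0.398)  len=1.1697
  (v18,v21,v22) [-+-] → (-0.77742, -1.54415, 0.398)–(-0.417887, -1.83089, 0.398)  len=0.4599
  (v20,v24,v21) [--+] → (0.307265, -2.07569, 0.398)–(-0.516713, -2.26375, 0.398)  len=0.8452
  (v21,v24,v25) [+-+] → (0.307265, -2.07569, 0.398)–(1.44773, -1.81539, 0.398)  len=1.1698
  (v21,v25,v22) [++-] → (0.722575, -1.57058, 0.398)–(-0.417887, -1.83089, 0.398)  len=1.1698
  (v22,v25,v26) [-+-] → (0.722575, -1.57058, 0.398)–(1.17091, -1.46825, 0.398)  len=0.4599
  (v24,v0,v25) [--+] → (1.81442, -1.05393, 0.398)–(1.44773, -1.81539, 0.398)  len=0.8452
  (v25,v0,v1) [+-+] → (1.81442, -1.05393, 0.398)–(2.322, 0, 0.398)  len=1.1698
  (v25,v1,v26) [++-] → (1.67849, -0.414316, 0.398)–(1.17091, -1.46825, 0.398)  len=1.1698
  (v26,v1,v2) [-+-] → (1.67849, -0.414316, 0.398)–(1.878, 0, 0.398)  len=0.4599

Chained into 2 loop(s):
  loop 1: 14 segments, perimeter = 14.1046
  loop 2: 14 segments, perimeter = 11.4075
Total perimeter = 25.512
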